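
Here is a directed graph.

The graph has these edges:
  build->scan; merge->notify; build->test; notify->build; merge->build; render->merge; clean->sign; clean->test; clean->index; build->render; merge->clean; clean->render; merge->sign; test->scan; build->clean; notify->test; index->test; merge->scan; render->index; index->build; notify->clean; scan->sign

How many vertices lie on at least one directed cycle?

A vertex is on a directed cycle iff it belongs to a strongly connected component of size ≥ 2 (or has a self-loop).
The vertices on cycles are {build, clean, index, merge, notify, render} — 6 in total.

6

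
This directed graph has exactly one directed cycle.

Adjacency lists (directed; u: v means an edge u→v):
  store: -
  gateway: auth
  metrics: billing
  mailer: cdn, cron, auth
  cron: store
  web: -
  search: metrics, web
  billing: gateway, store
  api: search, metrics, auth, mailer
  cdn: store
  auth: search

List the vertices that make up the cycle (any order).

auth, search, billing, gateway, metrics

DFS with gray/black marking from search:
search gray
  metrics gray
    billing gray
      gateway gray
        auth gray
          auth→search: search is gray → back edge
Back edge closes the cycle search → metrics → billing → gateway → auth → search; its vertices are {auth, search, billing, gateway, metrics}.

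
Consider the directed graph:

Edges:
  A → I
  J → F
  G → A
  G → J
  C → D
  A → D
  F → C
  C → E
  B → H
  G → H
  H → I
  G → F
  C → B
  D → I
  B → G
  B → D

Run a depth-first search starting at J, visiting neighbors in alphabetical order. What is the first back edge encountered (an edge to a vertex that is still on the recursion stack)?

G→F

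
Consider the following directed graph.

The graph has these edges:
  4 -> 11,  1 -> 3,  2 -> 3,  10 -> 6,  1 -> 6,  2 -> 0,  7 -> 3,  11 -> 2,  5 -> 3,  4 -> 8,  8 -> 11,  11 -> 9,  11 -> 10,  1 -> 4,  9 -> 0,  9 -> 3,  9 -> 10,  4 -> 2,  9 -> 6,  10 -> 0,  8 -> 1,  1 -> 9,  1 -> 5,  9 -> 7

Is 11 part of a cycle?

No

11 lies on a cycle iff there is a path from 11 back to itself.
Exploring from 11, it never reaches itself; equivalently, its strongly connected component is a singleton.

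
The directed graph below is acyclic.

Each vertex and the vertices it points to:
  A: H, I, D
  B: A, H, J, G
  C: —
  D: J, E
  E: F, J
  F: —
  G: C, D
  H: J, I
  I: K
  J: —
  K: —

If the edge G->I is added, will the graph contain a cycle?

Adding G→I creates a cycle iff I can already reach G.
Explore from I: no path reaches G. The graph stays acyclic.

No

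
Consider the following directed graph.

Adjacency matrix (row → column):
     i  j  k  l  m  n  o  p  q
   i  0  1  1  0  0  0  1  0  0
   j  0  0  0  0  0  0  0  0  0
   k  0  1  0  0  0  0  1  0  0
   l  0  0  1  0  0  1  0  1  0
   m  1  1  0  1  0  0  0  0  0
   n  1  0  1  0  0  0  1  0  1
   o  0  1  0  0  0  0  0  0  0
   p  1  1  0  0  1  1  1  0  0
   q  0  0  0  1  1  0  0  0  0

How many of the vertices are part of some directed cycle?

5

A vertex is on a directed cycle iff it belongs to a strongly connected component of size ≥ 2 (or has a self-loop).
The vertices on cycles are {l, m, n, p, q} — 5 in total.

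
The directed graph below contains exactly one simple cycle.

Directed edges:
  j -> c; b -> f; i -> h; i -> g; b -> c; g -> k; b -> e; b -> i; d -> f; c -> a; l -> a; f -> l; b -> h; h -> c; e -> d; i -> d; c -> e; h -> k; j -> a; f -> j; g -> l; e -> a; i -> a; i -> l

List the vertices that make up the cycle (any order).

c, d, e, f, j

DFS with gray/black marking from e:
e gray
  a gray
  a black
  d gray
    f gray
      l gray
        l→a: a black — skip
      l black
      j gray
        j→a: a black — skip
        c gray
          c→e: e is gray → back edge
Back edge closes the cycle e → d → f → j → c → e; its vertices are {c, d, e, f, j}.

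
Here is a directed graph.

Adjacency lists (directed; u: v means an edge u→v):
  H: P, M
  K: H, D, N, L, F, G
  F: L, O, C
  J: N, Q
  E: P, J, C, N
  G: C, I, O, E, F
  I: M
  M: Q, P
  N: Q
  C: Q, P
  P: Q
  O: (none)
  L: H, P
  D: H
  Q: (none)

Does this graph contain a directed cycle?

No

DFS with white/gray/black marking, starting from Q:
Q gray
Q black
H gray
  P gray
    P→Q: Q black — skip
  P black
  M gray
    M→Q: Q black — skip
    M→P: P black — skip
  M black
H black
K gray
  K→H: H black — skip
  D gray
    D→H: H black — skip
  D black
  N gray
    N→Q: Q black — skip
  N black
  L gray
    L→H: H black — skip
    L→P: P black — skip
  L black
  F gray
    F→L: L black — skip
    O gray
    O black
    C gray
      C→Q: Q black — skip
      C→P: P black — skip
    C black
  F black
  G gray
    G→C: C black — skip
    I gray
      I→M: M black — skip
    I black
    G→O: O black — skip
    E gray
      E→P: P black — skip
      J gray
        J→N: N black — skip
        J→Q: Q black — skip
      J black
      E→C: C black — skip
      E→N: N black — skip
    E black
    G→F: F black — skip
  G black
K black
Every edge goes to a white or black vertex — no back edge, so the graph is acyclic.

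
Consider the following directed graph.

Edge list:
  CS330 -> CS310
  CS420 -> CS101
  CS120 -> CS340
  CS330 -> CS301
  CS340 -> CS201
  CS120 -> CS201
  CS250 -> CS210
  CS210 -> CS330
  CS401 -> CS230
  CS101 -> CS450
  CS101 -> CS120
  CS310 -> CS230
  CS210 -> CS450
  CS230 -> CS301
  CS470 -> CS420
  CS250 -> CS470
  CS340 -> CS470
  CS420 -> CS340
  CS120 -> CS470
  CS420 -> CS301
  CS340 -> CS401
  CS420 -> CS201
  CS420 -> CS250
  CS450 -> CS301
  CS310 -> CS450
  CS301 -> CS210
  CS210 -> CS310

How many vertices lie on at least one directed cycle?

12

A vertex is on a directed cycle iff it belongs to a strongly connected component of size ≥ 2 (or has a self-loop).
The vertices on cycles are {CS101, CS120, CS210, CS230, CS250, CS301, CS310, CS330, CS340, CS420, CS450, CS470} — 12 in total.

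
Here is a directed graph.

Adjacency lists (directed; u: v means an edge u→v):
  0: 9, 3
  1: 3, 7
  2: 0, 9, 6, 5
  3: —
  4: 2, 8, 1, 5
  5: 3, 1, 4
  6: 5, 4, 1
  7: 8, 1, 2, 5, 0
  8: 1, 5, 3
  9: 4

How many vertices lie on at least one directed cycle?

9

A vertex is on a directed cycle iff it belongs to a strongly connected component of size ≥ 2 (or has a self-loop).
The vertices on cycles are {0, 1, 2, 4, 5, 6, 7, 8, 9} — 9 in total.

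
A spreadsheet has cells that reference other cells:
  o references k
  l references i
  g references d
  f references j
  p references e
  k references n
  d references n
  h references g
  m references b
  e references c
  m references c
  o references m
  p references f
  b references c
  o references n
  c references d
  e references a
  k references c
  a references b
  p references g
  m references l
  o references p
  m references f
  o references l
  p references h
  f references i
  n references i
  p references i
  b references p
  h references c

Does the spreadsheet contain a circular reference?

DFS with white/gray/black marking, starting from h:
h gray
  c gray
    d gray
      n gray
        i gray
        i black
      n black
    d black
  c black
  g gray
    g→d: d black — skip
  g black
h black
o gray
  m gray
    b gray
      b→c: c black — skip
      p gray
        p→h: h black — skip
        p→g: g black — skip
        p→i: i black — skip
        e gray
          e→c: c black — skip
          a gray
            a→b: b is gray → back edge
Back edge found, so a cycle exists: b → p → e → a → b.

Yes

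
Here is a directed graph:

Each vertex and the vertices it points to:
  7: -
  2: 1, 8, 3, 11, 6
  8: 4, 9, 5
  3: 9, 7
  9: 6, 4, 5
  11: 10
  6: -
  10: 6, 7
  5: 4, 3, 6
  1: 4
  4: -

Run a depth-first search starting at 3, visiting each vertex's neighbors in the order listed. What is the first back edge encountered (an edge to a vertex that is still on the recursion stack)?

5->3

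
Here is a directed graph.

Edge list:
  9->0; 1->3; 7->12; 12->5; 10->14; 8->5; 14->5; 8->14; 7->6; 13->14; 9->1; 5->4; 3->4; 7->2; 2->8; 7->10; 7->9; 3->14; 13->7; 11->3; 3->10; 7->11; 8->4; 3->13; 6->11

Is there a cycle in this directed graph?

Yes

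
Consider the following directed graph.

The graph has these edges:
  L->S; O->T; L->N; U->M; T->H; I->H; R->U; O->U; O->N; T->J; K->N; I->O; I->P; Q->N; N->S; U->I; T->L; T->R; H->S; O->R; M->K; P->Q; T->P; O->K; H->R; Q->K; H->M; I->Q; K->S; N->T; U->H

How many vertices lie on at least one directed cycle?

A vertex is on a directed cycle iff it belongs to a strongly connected component of size ≥ 2 (or has a self-loop).
The vertices on cycles are {H, I, K, L, M, N, O, P, Q, R, T, U} — 12 in total.

12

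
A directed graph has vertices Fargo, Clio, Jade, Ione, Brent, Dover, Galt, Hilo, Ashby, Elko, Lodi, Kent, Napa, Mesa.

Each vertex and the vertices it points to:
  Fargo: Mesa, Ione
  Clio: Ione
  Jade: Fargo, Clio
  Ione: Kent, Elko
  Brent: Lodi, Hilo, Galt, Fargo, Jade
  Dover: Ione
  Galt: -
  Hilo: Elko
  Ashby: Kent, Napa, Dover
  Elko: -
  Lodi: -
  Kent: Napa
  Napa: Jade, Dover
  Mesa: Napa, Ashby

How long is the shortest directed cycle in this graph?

4

For each vertex v, BFS finds the shortest path from v back to v.
The shortest such closed walk is Fargo → Mesa → Napa → Jade → Fargo, length 4.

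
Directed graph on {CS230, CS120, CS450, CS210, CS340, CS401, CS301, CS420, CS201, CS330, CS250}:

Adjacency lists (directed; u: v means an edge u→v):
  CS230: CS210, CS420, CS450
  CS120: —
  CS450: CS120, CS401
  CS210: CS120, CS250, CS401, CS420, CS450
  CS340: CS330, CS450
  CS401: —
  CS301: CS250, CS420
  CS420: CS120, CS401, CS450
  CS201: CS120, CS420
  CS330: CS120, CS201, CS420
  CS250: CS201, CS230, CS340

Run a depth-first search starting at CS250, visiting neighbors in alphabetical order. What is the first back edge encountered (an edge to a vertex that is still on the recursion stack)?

CS210->CS250

DFS from CS250 (visiting neighbors in alphabetical order); mark gray on enter, black on exit:
CS250 gray
  CS201 gray
    CS120 gray
    CS120 black
    CS420 gray
      CS420→CS120: CS120 black — skip
      CS401 gray
      CS401 black
      CS450 gray
        CS450→CS120: CS120 black — skip
        CS450→CS401: CS401 black — skip
      CS450 black
    CS420 black
  CS201 black
  CS230 gray
    CS210 gray
      CS210→CS120: CS120 black — skip
      CS210→CS250: CS250 is gray → back edge
First back edge: CS210 → CS250.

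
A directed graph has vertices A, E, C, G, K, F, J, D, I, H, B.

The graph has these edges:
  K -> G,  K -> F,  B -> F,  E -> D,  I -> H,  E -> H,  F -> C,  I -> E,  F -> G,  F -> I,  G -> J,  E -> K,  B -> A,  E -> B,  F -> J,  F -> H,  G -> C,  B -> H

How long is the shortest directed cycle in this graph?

4

For each vertex v, BFS finds the shortest path from v back to v.
The shortest such closed walk is E → K → F → I → E, length 4.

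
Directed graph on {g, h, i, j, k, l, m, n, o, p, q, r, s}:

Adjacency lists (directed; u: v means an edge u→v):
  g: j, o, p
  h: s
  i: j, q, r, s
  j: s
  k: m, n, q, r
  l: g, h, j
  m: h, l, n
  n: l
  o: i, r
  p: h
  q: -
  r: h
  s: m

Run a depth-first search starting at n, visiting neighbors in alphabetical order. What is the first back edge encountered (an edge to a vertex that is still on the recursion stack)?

DFS from n (visiting neighbors in alphabetical order); mark gray on enter, black on exit:
n gray
  l gray
    g gray
      j gray
        s gray
          m gray
            h gray
              h→s: s is gray → back edge
First back edge: h → s.

h→s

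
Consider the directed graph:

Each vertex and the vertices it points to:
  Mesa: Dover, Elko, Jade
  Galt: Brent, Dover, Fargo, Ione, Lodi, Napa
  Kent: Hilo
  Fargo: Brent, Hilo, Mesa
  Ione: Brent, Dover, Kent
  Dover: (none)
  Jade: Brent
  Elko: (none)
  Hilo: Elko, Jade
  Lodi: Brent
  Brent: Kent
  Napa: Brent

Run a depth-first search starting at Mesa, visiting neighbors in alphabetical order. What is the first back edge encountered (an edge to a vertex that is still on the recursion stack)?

DFS from Mesa (visiting neighbors in alphabetical order); mark gray on enter, black on exit:
Mesa gray
  Dover gray
  Dover black
  Elko gray
  Elko black
  Jade gray
    Brent gray
      Kent gray
        Hilo gray
          Hilo→Elko: Elko black — skip
          Hilo→Jade: Jade is gray → back edge
First back edge: Hilo → Jade.

Hilo->Jade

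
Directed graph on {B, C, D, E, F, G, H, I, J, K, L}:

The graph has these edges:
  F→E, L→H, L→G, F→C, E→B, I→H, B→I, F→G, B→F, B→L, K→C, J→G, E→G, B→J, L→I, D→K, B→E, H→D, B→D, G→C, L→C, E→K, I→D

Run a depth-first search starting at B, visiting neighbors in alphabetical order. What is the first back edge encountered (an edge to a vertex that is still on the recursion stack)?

E->B

DFS from B (visiting neighbors in alphabetical order); mark gray on enter, black on exit:
B gray
  D gray
    K gray
      C gray
      C black
    K black
  D black
  E gray
    E→B: B is gray → back edge
First back edge: E → B.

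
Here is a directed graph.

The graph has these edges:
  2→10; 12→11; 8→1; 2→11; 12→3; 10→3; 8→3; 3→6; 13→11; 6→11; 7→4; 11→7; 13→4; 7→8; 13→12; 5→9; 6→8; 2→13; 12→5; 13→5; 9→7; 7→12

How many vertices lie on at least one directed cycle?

8

A vertex is on a directed cycle iff it belongs to a strongly connected component of size ≥ 2 (or has a self-loop).
The vertices on cycles are {3, 5, 6, 7, 8, 9, 11, 12} — 8 in total.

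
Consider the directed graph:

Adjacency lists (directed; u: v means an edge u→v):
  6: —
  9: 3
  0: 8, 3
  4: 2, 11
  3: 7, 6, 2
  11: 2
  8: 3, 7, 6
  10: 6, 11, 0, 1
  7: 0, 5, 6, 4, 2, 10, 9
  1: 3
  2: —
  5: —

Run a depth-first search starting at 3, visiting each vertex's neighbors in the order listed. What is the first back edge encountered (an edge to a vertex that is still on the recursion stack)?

8->3

DFS from 3 (visiting each vertex's neighbors in the order listed); mark gray on enter, black on exit:
3 gray
  7 gray
    0 gray
      8 gray
        8→3: 3 is gray → back edge
First back edge: 8 → 3.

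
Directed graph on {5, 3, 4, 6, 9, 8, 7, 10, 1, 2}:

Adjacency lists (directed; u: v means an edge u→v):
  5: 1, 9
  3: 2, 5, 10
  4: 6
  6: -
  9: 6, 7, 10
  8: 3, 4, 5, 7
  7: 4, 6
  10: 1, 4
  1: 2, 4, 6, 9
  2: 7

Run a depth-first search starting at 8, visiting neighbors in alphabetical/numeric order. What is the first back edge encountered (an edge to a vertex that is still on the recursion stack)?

10->1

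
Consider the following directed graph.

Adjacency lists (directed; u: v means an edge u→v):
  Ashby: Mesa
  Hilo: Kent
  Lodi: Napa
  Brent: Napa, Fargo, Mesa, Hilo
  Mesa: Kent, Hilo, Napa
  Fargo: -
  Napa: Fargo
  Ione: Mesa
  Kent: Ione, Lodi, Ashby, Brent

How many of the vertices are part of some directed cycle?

6

A vertex is on a directed cycle iff it belongs to a strongly connected component of size ≥ 2 (or has a self-loop).
The vertices on cycles are {Hilo, Ione, Kent, Mesa, Ashby, Brent} — 6 in total.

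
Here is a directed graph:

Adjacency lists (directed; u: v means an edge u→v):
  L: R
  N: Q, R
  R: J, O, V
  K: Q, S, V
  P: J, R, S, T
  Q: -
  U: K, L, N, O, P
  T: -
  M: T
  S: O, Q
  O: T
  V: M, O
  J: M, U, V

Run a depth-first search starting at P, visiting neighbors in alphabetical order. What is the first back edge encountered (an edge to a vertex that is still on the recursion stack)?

R→J

DFS from P (visiting neighbors in alphabetical order); mark gray on enter, black on exit:
P gray
  J gray
    M gray
      T gray
      T black
    M black
    U gray
      K gray
        Q gray
        Q black
        S gray
          O gray
            O→T: T black — skip
          O black
          S→Q: Q black — skip
        S black
        V gray
          V→M: M black — skip
          V→O: O black — skip
        V black
      K black
      L gray
        R gray
          R→J: J is gray → back edge
First back edge: R → J.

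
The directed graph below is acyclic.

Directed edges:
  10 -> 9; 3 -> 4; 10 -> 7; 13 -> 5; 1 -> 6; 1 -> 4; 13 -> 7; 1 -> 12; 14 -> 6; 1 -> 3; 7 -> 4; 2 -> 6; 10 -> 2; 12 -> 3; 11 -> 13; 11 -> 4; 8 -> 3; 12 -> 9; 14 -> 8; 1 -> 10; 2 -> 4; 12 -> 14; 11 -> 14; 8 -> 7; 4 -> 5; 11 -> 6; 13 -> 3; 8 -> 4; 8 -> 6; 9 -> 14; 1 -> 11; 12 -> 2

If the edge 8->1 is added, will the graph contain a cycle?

Yes

Adding 8→1 creates a cycle iff 1 can already reach 8.
Path from 1: 1 → 12 → 14 → 8.
So 1 → … → 8 → 1 is a cycle.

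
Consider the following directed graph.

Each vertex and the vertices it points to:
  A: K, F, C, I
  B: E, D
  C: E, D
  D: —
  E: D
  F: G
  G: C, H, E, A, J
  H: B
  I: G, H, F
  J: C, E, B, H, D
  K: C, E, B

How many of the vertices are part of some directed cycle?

4

A vertex is on a directed cycle iff it belongs to a strongly connected component of size ≥ 2 (or has a self-loop).
The vertices on cycles are {A, F, G, I} — 4 in total.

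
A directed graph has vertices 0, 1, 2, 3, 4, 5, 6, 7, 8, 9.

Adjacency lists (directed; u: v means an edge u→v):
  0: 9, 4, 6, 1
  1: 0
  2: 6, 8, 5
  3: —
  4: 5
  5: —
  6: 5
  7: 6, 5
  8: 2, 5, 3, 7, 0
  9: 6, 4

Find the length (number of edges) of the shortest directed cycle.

For each vertex v, BFS finds the shortest path from v back to v.
The shortest such closed walk is 8 → 2 → 8, length 2.

2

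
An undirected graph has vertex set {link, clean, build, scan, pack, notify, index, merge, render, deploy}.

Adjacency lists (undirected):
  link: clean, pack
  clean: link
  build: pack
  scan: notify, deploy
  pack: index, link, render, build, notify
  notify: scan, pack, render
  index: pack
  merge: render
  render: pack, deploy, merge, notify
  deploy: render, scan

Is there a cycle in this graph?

DFS, tracking each vertex's parent; an edge to a visited non-parent vertex closes a cycle.
Start from scan:
visit scan (parent –)
  visit notify (parent scan)
    notify–scan: parent, skip
    visit pack (parent notify)
      visit index (parent pack)
        index–pack: parent, skip
      visit link (parent pack)
        visit clean (parent link)
          clean–link: parent, skip
        link–pack: parent, skip
      visit render (parent pack)
        render–pack: parent, skip
        visit deploy (parent render)
          deploy–render: parent, skip
          deploy–scan: scan visited and ≠ parent → cycle
Cycle: scan – notify – pack – render – deploy – scan.

Yes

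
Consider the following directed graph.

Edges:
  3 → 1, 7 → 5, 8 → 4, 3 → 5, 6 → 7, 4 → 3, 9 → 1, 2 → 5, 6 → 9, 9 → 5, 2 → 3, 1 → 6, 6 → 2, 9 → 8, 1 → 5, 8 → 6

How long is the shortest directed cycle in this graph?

For each vertex v, BFS finds the shortest path from v back to v.
The shortest such closed walk is 8 → 6 → 9 → 8, length 3.

3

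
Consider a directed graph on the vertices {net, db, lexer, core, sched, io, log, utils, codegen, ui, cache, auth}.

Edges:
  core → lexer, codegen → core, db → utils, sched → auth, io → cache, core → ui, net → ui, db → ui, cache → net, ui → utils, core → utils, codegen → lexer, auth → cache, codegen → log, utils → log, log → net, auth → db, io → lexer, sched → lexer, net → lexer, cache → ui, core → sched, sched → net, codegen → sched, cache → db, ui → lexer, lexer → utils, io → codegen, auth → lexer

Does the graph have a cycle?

Yes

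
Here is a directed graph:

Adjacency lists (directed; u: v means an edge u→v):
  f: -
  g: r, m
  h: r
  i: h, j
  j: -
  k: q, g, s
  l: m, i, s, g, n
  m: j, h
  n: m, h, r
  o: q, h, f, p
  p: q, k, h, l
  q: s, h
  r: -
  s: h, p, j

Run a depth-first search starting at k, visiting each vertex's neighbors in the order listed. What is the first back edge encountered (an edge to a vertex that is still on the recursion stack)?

p->q

DFS from k (visiting each vertex's neighbors in the order listed); mark gray on enter, black on exit:
k gray
  q gray
    s gray
      h gray
        r gray
        r black
      h black
      p gray
        p→q: q is gray → back edge
First back edge: p → q.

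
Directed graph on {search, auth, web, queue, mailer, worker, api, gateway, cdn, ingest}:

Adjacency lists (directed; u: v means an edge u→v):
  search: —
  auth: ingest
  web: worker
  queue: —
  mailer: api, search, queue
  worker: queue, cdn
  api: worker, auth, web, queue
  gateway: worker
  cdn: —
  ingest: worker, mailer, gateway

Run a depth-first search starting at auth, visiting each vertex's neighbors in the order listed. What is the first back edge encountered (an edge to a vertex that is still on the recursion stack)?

api->auth

DFS from auth (visiting each vertex's neighbors in the order listed); mark gray on enter, black on exit:
auth gray
  ingest gray
    worker gray
      queue gray
      queue black
      cdn gray
      cdn black
    worker black
    mailer gray
      api gray
        api→worker: worker black — skip
        api→auth: auth is gray → back edge
First back edge: api → auth.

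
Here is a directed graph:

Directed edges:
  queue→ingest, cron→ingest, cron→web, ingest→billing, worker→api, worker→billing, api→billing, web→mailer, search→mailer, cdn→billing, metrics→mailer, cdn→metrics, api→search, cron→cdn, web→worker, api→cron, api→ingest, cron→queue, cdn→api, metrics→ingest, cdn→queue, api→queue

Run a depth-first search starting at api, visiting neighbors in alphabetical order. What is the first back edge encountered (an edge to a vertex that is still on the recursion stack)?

cdn→api

DFS from api (visiting neighbors in alphabetical order); mark gray on enter, black on exit:
api gray
  billing gray
  billing black
  cron gray
    cdn gray
      cdn→api: api is gray → back edge
First back edge: cdn → api.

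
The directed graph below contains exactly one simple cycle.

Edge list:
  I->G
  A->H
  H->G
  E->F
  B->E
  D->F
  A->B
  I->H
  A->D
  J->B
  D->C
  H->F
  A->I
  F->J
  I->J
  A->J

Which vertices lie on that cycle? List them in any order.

B, E, F, J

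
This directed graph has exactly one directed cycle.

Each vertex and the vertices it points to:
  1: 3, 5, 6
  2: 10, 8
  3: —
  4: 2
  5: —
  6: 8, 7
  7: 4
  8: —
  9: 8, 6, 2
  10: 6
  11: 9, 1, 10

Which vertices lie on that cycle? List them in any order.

2, 4, 6, 7, 10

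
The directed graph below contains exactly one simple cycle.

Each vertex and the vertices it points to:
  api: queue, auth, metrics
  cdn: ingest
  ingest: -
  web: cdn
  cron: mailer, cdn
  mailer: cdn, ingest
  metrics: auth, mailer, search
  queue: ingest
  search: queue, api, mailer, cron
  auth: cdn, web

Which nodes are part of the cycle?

DFS with gray/black marking from api:
api gray
  queue gray
    ingest gray
    ingest black
  queue black
  auth gray
    cdn gray
      cdn→ingest: ingest black — skip
    cdn black
    web gray
      web→cdn: cdn black — skip
    web black
  auth black
  metrics gray
    metrics→auth: auth black — skip
    mailer gray
      mailer→cdn: cdn black — skip
      mailer→ingest: ingest black — skip
    mailer black
    search gray
      search→queue: queue black — skip
      search→api: api is gray → back edge
Back edge closes the cycle api → metrics → search → api; its vertices are {api, search, metrics}.

api, search, metrics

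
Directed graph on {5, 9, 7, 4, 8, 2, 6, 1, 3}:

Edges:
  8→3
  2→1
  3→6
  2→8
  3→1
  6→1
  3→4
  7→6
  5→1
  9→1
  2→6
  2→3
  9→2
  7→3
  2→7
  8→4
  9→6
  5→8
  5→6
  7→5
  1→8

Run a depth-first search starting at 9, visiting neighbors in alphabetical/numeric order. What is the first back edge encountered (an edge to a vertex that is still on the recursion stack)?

3->1

DFS from 9 (visiting neighbors in alphabetical/numeric order); mark gray on enter, black on exit:
9 gray
  1 gray
    8 gray
      3 gray
        3→1: 1 is gray → back edge
First back edge: 3 → 1.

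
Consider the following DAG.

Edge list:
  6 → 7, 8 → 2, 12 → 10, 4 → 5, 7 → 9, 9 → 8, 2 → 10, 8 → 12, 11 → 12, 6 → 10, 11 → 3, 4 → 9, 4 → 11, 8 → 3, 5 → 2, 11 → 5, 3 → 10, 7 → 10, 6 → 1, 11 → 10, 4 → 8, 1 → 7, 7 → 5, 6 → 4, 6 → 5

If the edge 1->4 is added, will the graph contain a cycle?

Adding 1→4 creates a cycle iff 4 can already reach 1.
Explore from 4: no path reaches 1. The graph stays acyclic.

No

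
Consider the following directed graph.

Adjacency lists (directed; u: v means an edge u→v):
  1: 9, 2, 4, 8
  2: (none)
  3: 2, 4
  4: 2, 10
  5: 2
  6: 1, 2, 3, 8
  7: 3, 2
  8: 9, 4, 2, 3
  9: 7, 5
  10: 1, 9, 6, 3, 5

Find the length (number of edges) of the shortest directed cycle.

3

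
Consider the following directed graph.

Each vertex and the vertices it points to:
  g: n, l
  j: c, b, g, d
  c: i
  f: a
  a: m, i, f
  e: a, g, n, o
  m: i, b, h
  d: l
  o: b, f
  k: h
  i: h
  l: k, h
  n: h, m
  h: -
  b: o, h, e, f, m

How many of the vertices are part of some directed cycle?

8

A vertex is on a directed cycle iff it belongs to a strongly connected component of size ≥ 2 (or has a self-loop).
The vertices on cycles are {a, b, e, f, g, m, n, o} — 8 in total.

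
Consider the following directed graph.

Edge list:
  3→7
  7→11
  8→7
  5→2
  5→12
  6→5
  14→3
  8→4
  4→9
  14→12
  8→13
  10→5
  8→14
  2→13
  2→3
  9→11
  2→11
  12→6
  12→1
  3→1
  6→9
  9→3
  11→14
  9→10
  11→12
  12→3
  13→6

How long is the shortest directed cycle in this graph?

3

For each vertex v, BFS finds the shortest path from v back to v.
The shortest such closed walk is 6 → 5 → 12 → 6, length 3.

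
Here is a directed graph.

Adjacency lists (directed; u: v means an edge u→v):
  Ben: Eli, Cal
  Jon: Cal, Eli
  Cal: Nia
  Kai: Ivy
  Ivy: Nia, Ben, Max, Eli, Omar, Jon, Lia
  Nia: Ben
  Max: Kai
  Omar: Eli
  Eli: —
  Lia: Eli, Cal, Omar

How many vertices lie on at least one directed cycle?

A vertex is on a directed cycle iff it belongs to a strongly connected component of size ≥ 2 (or has a self-loop).
The vertices on cycles are {Ben, Cal, Ivy, Kai, Max, Nia} — 6 in total.

6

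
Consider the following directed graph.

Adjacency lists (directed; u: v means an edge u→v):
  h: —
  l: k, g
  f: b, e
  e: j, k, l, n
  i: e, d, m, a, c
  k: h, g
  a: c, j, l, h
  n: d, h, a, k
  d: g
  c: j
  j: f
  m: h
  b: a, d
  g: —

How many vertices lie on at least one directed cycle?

A vertex is on a directed cycle iff it belongs to a strongly connected component of size ≥ 2 (or has a self-loop).
The vertices on cycles are {a, b, c, e, f, j, n} — 7 in total.

7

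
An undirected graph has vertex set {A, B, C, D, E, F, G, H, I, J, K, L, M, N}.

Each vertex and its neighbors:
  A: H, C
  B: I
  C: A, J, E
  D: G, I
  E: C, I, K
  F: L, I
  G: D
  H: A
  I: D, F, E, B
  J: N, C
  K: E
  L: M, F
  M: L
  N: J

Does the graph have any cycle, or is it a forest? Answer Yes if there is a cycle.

No

DFS, tracking each vertex's parent; an edge to a visited non-parent vertex closes a cycle.
Start from I:
visit I (parent –)
  visit D (parent I)
    visit G (parent D)
      G–D: parent, skip
    D–I: parent, skip
  visit F (parent I)
    visit L (parent F)
      visit M (parent L)
        M–L: parent, skip
      L–F: parent, skip
    F–I: parent, skip
  visit E (parent I)
    visit C (parent E)
      visit A (parent C)
        visit H (parent A)
          H–A: parent, skip
        A–C: parent, skip
      visit J (parent C)
        visit N (parent J)
          N–J: parent, skip
        J–C: parent, skip
      C–E: parent, skip
    E–I: parent, skip
    visit K (parent E)
      K–E: parent, skip
  visit B (parent I)
    B–I: parent, skip
No non-parent visited neighbor found — the graph is a forest.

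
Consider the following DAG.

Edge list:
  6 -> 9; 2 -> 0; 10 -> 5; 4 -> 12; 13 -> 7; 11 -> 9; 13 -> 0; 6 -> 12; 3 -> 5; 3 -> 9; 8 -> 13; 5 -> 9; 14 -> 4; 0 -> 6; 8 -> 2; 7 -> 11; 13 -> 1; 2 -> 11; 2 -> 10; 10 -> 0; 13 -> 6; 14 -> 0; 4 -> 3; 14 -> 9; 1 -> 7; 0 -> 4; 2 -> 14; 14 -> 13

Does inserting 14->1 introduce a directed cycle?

No

Adding 14→1 creates a cycle iff 1 can already reach 14.
Explore from 1: no path reaches 14. The graph stays acyclic.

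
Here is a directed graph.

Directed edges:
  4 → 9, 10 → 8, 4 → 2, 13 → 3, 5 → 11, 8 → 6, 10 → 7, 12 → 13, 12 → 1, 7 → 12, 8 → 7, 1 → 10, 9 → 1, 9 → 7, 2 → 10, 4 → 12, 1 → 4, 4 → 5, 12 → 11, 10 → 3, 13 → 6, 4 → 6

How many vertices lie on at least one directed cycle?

8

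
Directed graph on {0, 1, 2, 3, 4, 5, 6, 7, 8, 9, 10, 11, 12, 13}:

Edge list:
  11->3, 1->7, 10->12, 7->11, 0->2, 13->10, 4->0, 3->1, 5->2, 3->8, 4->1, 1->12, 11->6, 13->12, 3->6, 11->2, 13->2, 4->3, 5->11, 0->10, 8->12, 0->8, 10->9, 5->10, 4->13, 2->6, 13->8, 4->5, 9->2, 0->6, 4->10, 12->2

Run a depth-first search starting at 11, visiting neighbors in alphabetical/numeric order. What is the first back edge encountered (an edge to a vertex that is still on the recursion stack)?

7→11

DFS from 11 (visiting neighbors in alphabetical/numeric order); mark gray on enter, black on exit:
11 gray
  2 gray
    6 gray
    6 black
  2 black
  3 gray
    1 gray
      7 gray
        7→11: 11 is gray → back edge
First back edge: 7 → 11.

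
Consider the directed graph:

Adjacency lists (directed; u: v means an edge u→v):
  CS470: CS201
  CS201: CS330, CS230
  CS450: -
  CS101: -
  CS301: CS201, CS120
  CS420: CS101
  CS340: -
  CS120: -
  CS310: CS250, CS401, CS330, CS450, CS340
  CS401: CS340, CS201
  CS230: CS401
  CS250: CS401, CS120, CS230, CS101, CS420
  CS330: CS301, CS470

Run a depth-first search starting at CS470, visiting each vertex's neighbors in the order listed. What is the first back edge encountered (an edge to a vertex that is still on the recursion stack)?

CS301→CS201

DFS from CS470 (visiting each vertex's neighbors in the order listed); mark gray on enter, black on exit:
CS470 gray
  CS201 gray
    CS330 gray
      CS301 gray
        CS301→CS201: CS201 is gray → back edge
First back edge: CS301 → CS201.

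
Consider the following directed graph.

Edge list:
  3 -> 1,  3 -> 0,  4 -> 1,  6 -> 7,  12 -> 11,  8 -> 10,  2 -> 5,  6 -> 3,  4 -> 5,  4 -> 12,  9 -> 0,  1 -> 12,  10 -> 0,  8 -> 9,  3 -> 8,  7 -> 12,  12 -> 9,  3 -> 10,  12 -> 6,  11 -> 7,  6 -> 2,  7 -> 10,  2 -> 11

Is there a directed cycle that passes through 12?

Yes

12 is on a cycle iff 12 can reach itself via ≥1 edge.
12 → 6 → 7 → 12 — yes.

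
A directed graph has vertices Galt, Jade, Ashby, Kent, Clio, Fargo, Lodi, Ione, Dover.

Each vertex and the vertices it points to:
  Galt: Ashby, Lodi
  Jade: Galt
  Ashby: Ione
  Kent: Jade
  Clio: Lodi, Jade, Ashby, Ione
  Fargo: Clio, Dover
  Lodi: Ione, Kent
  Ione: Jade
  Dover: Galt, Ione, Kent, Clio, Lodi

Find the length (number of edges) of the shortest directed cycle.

For each vertex v, BFS finds the shortest path from v back to v.
The shortest such closed walk is Kent → Jade → Galt → Lodi → Kent, length 4.

4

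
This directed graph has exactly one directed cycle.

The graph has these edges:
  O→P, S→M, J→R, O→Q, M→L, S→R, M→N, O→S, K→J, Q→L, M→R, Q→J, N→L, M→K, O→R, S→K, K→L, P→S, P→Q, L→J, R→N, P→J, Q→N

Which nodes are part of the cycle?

J, L, N, R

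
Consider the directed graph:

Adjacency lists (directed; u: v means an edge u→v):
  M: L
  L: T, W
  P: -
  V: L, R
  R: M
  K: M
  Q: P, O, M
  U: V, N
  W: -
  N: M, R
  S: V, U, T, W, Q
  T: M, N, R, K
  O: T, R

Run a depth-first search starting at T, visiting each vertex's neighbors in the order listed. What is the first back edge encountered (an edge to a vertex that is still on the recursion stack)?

L->T

DFS from T (visiting each vertex's neighbors in the order listed); mark gray on enter, black on exit:
T gray
  M gray
    L gray
      L→T: T is gray → back edge
First back edge: L → T.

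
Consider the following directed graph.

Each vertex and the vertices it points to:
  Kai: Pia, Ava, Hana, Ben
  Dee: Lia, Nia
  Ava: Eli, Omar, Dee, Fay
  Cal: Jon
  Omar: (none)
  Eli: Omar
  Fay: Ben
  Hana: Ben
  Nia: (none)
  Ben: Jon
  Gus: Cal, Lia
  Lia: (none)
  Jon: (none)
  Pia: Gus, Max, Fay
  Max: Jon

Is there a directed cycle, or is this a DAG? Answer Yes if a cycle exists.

DFS with white/gray/black marking, starting from Eli:
Eli gray
  Omar gray
  Omar black
Eli black
Kai gray
  Pia gray
    Gus gray
      Cal gray
        Jon gray
        Jon black
      Cal black
      Lia gray
      Lia black
    Gus black
    Max gray
      Max→Jon: Jon black — skip
    Max black
    Fay gray
      Ben gray
        Ben→Jon: Jon black — skip
      Ben black
    Fay black
  Pia black
  Ava gray
    Ava→Eli: Eli black — skip
    Ava→Omar: Omar black — skip
    Dee gray
      Dee→Lia: Lia black — skip
      Nia gray
      Nia black
    Dee black
    Ava→Fay: Fay black — skip
  Ava black
  Hana gray
    Hana→Ben: Ben black — skip
  Hana black
  Kai→Ben: Ben black — skip
Kai black
Every edge goes to a white or black vertex — no back edge, so the graph is acyclic.

No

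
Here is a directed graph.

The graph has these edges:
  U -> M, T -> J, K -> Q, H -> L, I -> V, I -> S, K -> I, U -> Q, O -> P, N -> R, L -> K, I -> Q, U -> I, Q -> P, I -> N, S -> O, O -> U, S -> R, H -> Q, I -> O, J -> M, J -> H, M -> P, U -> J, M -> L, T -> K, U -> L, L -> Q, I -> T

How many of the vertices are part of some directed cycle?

10

A vertex is on a directed cycle iff it belongs to a strongly connected component of size ≥ 2 (or has a self-loop).
The vertices on cycles are {H, I, J, K, L, M, O, S, T, U} — 10 in total.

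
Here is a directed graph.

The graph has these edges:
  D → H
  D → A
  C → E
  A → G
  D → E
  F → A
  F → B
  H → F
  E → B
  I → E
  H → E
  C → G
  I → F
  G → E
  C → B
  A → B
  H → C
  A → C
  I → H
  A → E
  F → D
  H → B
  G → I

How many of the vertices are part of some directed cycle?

A vertex is on a directed cycle iff it belongs to a strongly connected component of size ≥ 2 (or has a self-loop).
The vertices on cycles are {A, C, D, F, G, H, I} — 7 in total.

7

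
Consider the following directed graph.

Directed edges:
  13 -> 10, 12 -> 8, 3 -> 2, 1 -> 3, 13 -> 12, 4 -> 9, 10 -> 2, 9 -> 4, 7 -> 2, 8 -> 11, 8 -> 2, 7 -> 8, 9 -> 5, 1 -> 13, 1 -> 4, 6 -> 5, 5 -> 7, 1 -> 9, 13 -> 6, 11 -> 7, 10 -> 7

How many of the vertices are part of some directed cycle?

5

A vertex is on a directed cycle iff it belongs to a strongly connected component of size ≥ 2 (or has a self-loop).
The vertices on cycles are {4, 7, 8, 9, 11} — 5 in total.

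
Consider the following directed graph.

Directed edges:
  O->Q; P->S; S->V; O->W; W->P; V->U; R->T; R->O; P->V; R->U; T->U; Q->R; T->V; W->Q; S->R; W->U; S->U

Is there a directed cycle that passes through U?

U lies on a cycle iff there is a path from U back to itself.
Exploring from U, it never reaches itself; equivalently, its strongly connected component is a singleton.

No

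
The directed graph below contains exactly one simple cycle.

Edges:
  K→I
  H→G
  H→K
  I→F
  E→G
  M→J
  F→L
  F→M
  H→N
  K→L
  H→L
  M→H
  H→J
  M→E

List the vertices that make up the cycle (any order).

F, H, I, K, M

DFS with gray/black marking from M:
M gray
  H gray
    L gray
    L black
    G gray
    G black
    K gray
      I gray
        F gray
          F→M: M is gray → back edge
Back edge closes the cycle M → H → K → I → F → M; its vertices are {F, H, I, K, M}.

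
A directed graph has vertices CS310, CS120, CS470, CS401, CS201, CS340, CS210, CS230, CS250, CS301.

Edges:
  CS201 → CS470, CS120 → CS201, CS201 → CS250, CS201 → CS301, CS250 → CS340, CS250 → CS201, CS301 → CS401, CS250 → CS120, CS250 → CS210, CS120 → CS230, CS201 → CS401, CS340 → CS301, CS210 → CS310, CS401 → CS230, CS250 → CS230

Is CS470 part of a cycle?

No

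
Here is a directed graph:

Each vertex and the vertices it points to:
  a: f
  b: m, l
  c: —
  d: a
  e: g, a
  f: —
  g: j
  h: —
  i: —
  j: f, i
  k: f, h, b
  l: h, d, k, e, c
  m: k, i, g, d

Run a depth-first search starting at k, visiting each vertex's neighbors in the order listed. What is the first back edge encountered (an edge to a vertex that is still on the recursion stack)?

m->k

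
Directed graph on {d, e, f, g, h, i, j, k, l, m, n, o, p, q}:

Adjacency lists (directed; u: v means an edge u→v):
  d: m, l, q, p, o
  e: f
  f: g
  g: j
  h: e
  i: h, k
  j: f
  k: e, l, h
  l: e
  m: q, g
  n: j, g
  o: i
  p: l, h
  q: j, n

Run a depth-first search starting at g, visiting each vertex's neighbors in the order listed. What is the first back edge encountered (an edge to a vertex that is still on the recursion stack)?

DFS from g (visiting each vertex's neighbors in the order listed); mark gray on enter, black on exit:
g gray
  j gray
    f gray
      f→g: g is gray → back edge
First back edge: f → g.

f->g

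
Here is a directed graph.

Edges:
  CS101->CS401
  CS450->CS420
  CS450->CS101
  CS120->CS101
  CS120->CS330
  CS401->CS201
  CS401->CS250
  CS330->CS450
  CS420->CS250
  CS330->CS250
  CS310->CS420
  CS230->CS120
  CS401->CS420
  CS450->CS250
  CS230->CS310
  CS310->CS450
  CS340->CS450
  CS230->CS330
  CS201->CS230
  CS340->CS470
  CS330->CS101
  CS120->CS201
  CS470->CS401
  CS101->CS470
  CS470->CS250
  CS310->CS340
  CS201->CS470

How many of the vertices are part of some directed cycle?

10

A vertex is on a directed cycle iff it belongs to a strongly connected component of size ≥ 2 (or has a self-loop).
The vertices on cycles are {CS101, CS120, CS201, CS230, CS310, CS330, CS340, CS401, CS450, CS470} — 10 in total.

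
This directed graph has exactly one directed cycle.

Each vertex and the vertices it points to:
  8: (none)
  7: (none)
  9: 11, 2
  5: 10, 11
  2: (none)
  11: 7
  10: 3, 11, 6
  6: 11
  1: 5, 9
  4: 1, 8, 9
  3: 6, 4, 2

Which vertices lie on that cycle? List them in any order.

DFS with gray/black marking from 4:
4 gray
  1 gray
    5 gray
      10 gray
        3 gray
          6 gray
            11 gray
              7 gray
              7 black
            11 black
          6 black
          3→4: 4 is gray → back edge
Back edge closes the cycle 4 → 1 → 5 → 10 → 3 → 4; its vertices are {1, 3, 4, 5, 10}.

1, 3, 4, 5, 10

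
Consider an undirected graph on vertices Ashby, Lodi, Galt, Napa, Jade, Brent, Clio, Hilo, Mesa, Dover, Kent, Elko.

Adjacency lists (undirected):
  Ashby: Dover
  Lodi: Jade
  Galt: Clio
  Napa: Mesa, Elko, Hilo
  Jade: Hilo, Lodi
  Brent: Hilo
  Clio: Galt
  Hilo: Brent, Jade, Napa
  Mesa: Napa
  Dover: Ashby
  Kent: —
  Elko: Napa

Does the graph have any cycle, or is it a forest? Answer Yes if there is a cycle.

DFS, tracking each vertex's parent; an edge to a visited non-parent vertex closes a cycle.
Start from Brent:
visit Brent (parent –)
  visit Hilo (parent Brent)
    Hilo–Brent: parent, skip
    visit Jade (parent Hilo)
      Jade–Hilo: parent, skip
      visit Lodi (parent Jade)
        Lodi–Jade: parent, skip
    visit Napa (parent Hilo)
      visit Mesa (parent Napa)
        Mesa–Napa: parent, skip
      visit Elko (parent Napa)
        Elko–Napa: parent, skip
      Napa–Hilo: parent, skip
visit Ashby (parent –)
  visit Dover (parent Ashby)
    Dover–Ashby: parent, skip
visit Galt (parent –)
  visit Clio (parent Galt)
    Clio–Galt: parent, skip
visit Kent (parent –)
No non-parent visited neighbor found — the graph is a forest.

No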